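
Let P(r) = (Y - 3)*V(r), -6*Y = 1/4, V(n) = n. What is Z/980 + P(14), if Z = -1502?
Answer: -129701/2940 ≈ -44.116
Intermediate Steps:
Y = -1/24 (Y = -1/6/4 = -1/6*1/4 = -1/24 ≈ -0.041667)
P(r) = -73*r/24 (P(r) = (-1/24 - 3)*r = -73*r/24)
Z/980 + P(14) = -1502/980 - 73/24*14 = (1/980)*(-1502) - 511/12 = -751/490 - 511/12 = -129701/2940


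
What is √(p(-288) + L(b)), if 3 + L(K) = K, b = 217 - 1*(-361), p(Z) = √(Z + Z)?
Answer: √(575 + 24*I) ≈ 23.984 + 0.50033*I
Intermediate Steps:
p(Z) = √2*√Z (p(Z) = √(2*Z) = √2*√Z)
b = 578 (b = 217 + 361 = 578)
L(K) = -3 + K
√(p(-288) + L(b)) = √(√2*√(-288) + (-3 + 578)) = √(√2*(12*I*√2) + 575) = √(24*I + 575) = √(575 + 24*I)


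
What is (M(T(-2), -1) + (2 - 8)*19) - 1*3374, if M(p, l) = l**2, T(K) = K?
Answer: -3487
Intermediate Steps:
(M(T(-2), -1) + (2 - 8)*19) - 1*3374 = ((-1)**2 + (2 - 8)*19) - 1*3374 = (1 - 6*19) - 3374 = (1 - 114) - 3374 = -113 - 3374 = -3487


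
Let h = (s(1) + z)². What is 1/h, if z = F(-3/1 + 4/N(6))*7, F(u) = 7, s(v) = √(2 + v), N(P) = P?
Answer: (49 + √3)⁻² ≈ 0.00038854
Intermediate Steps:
z = 49 (z = 7*7 = 49)
h = (49 + √3)² (h = (√(2 + 1) + 49)² = (√3 + 49)² = (49 + √3)² ≈ 2573.7)
1/h = 1/((49 + √3)²) = (49 + √3)⁻²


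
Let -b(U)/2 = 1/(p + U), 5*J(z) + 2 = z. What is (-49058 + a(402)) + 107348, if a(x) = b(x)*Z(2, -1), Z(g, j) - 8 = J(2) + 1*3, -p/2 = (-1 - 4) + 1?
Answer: 11949439/205 ≈ 58290.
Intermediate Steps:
J(z) = -⅖ + z/5
p = 8 (p = -2*((-1 - 4) + 1) = -2*(-5 + 1) = -2*(-4) = 8)
b(U) = -2/(8 + U)
Z(g, j) = 11 (Z(g, j) = 8 + ((-⅖ + (⅕)*2) + 1*3) = 8 + ((-⅖ + ⅖) + 3) = 8 + (0 + 3) = 8 + 3 = 11)
a(x) = -22/(8 + x) (a(x) = -2/(8 + x)*11 = -22/(8 + x))
(-49058 + a(402)) + 107348 = (-49058 - 22/(8 + 402)) + 107348 = (-49058 - 22/410) + 107348 = (-49058 - 22*1/410) + 107348 = (-49058 - 11/205) + 107348 = -10056901/205 + 107348 = 11949439/205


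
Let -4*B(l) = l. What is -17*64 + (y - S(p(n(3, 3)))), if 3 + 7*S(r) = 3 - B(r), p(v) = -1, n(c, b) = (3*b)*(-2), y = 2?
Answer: -30407/28 ≈ -1086.0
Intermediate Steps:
B(l) = -l/4
n(c, b) = -6*b
S(r) = r/28 (S(r) = -3/7 + (3 - (-1)*r/4)/7 = -3/7 + (3 + r/4)/7 = -3/7 + (3/7 + r/28) = r/28)
-17*64 + (y - S(p(n(3, 3)))) = -17*64 + (2 - (-1)/28) = -1088 + (2 - 1*(-1/28)) = -1088 + (2 + 1/28) = -1088 + 57/28 = -30407/28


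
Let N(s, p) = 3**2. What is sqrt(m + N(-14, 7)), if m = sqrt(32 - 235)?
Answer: sqrt(9 + I*sqrt(203)) ≈ 3.5953 + 1.9815*I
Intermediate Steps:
N(s, p) = 9
m = I*sqrt(203) (m = sqrt(-203) = I*sqrt(203) ≈ 14.248*I)
sqrt(m + N(-14, 7)) = sqrt(I*sqrt(203) + 9) = sqrt(9 + I*sqrt(203))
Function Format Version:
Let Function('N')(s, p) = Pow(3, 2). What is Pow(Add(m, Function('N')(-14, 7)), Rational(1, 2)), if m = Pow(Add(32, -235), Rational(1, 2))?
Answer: Pow(Add(9, Mul(I, Pow(203, Rational(1, 2)))), Rational(1, 2)) ≈ Add(3.5953, Mul(1.9815, I))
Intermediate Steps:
Function('N')(s, p) = 9
m = Mul(I, Pow(203, Rational(1, 2))) (m = Pow(-203, Rational(1, 2)) = Mul(I, Pow(203, Rational(1, 2))) ≈ Mul(14.248, I))
Pow(Add(m, Function('N')(-14, 7)), Rational(1, 2)) = Pow(Add(Mul(I, Pow(203, Rational(1, 2))), 9), Rational(1, 2)) = Pow(Add(9, Mul(I, Pow(203, Rational(1, 2)))), Rational(1, 2))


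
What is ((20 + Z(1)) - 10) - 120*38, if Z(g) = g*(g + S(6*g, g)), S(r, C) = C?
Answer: -4548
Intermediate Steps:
Z(g) = 2*g² (Z(g) = g*(g + g) = g*(2*g) = 2*g²)
((20 + Z(1)) - 10) - 120*38 = ((20 + 2*1²) - 10) - 120*38 = ((20 + 2*1) - 10) - 4560 = ((20 + 2) - 10) - 4560 = (22 - 10) - 4560 = 12 - 4560 = -4548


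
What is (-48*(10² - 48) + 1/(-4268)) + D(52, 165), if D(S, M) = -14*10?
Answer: -11250449/4268 ≈ -2636.0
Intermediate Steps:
D(S, M) = -140
(-48*(10² - 48) + 1/(-4268)) + D(52, 165) = (-48*(10² - 48) + 1/(-4268)) - 140 = (-48*(100 - 48) - 1/4268) - 140 = (-48*52 - 1/4268) - 140 = (-2496 - 1/4268) - 140 = -10652929/4268 - 140 = -11250449/4268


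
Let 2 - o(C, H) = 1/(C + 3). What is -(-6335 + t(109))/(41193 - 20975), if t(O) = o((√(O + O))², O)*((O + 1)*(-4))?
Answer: 1594075/4468178 ≈ 0.35676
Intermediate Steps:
o(C, H) = 2 - 1/(3 + C) (o(C, H) = 2 - 1/(C + 3) = 2 - 1/(3 + C))
t(O) = (-4 - 4*O)*(5 + 4*O)/(3 + 2*O) (t(O) = ((5 + 2*(√(O + O))²)/(3 + (√(O + O))²))*((O + 1)*(-4)) = ((5 + 2*(√(2*O))²)/(3 + (√(2*O))²))*((1 + O)*(-4)) = ((5 + 2*(√2*√O)²)/(3 + (√2*√O)²))*(-4 - 4*O) = ((5 + 2*(2*O))/(3 + 2*O))*(-4 - 4*O) = ((5 + 4*O)/(3 + 2*O))*(-4 - 4*O) = (-4 - 4*O)*(5 + 4*O)/(3 + 2*O))
-(-6335 + t(109))/(41193 - 20975) = -(-6335 - 4*(1 + 109)*(5 + 4*109)/(3 + 2*109))/(41193 - 20975) = -(-6335 - 4*110*(5 + 436)/(3 + 218))/20218 = -(-6335 - 4*110*441/221)/20218 = -(-6335 - 4*1/221*110*441)/20218 = -(-6335 - 194040/221)/20218 = -(-1594075)/(221*20218) = -1*(-1594075/4468178) = 1594075/4468178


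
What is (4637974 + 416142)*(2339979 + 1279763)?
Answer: 18294595958072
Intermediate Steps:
(4637974 + 416142)*(2339979 + 1279763) = 5054116*3619742 = 18294595958072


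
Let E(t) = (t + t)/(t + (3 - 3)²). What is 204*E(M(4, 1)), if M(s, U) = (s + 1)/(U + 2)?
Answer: 408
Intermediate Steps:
M(s, U) = (1 + s)/(2 + U)
E(t) = 2 (E(t) = (2*t)/(t + 0²) = (2*t)/(t + 0) = (2*t)/t = 2)
204*E(M(4, 1)) = 204*2 = 408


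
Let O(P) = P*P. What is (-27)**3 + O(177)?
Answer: 11646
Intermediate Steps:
O(P) = P**2
(-27)**3 + O(177) = (-27)**3 + 177**2 = -19683 + 31329 = 11646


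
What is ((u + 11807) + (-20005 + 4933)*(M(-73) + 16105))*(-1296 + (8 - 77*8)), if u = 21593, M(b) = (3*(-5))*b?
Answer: 493526320000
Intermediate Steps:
M(b) = -15*b
((u + 11807) + (-20005 + 4933)*(M(-73) + 16105))*(-1296 + (8 - 77*8)) = ((21593 + 11807) + (-20005 + 4933)*(-15*(-73) + 16105))*(-1296 + (8 - 77*8)) = (33400 - 15072*(1095 + 16105))*(-1296 + (8 - 616)) = (33400 - 15072*17200)*(-1296 - 608) = (33400 - 259238400)*(-1904) = -259205000*(-1904) = 493526320000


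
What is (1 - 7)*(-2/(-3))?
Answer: -4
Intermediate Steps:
(1 - 7)*(-2/(-3)) = -(-12)*(-1)/3 = -6*⅔ = -4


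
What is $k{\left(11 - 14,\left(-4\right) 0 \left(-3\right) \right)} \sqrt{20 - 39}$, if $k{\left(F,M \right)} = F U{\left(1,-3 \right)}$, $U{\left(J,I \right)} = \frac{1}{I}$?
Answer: $i \sqrt{19} \approx 4.3589 i$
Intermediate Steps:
$k{\left(F,M \right)} = - \frac{F}{3}$ ($k{\left(F,M \right)} = \frac{F}{-3} = F \left(- \frac{1}{3}\right) = - \frac{F}{3}$)
$k{\left(11 - 14,\left(-4\right) 0 \left(-3\right) \right)} \sqrt{20 - 39} = - \frac{11 - 14}{3} \sqrt{20 - 39} = \left(- \frac{1}{3}\right) \left(-3\right) \sqrt{-19} = 1 i \sqrt{19} = i \sqrt{19}$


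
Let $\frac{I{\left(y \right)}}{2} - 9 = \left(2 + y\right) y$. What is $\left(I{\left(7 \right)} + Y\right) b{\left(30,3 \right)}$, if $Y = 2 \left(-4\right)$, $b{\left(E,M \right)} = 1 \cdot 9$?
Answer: $1224$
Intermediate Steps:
$b{\left(E,M \right)} = 9$
$I{\left(y \right)} = 18 + 2 y \left(2 + y\right)$ ($I{\left(y \right)} = 18 + 2 \left(2 + y\right) y = 18 + 2 y \left(2 + y\right)$)
$Y = -8$
$\left(I{\left(7 \right)} + Y\right) b{\left(30,3 \right)} = \left(\left(18 + 2 \cdot 7^{2} + 4 \cdot 7\right) - 8\right) 9 = \left(\left(18 + 2 \cdot 49 + 28\right) - 8\right) 9 = \left(\left(18 + 98 + 28\right) - 8\right) 9 = \left(144 - 8\right) 9 = 136 \cdot 9 = 1224$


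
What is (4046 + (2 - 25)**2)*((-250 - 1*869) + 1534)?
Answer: 1898625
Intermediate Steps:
(4046 + (2 - 25)**2)*((-250 - 1*869) + 1534) = (4046 + (-23)**2)*((-250 - 869) + 1534) = (4046 + 529)*(-1119 + 1534) = 4575*415 = 1898625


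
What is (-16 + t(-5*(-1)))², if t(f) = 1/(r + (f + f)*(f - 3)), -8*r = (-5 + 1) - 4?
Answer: 112225/441 ≈ 254.48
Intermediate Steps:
r = 1 (r = -((-5 + 1) - 4)/8 = -(-4 - 4)/8 = -⅛*(-8) = 1)
t(f) = 1/(1 + 2*f*(-3 + f)) (t(f) = 1/(1 + (f + f)*(f - 3)) = 1/(1 + (2*f)*(-3 + f)) = 1/(1 + 2*f*(-3 + f)))
(-16 + t(-5*(-1)))² = (-16 + 1/(1 - (-30)*(-1) + 2*(-5*(-1))²))² = (-16 + 1/(1 - 6*5 + 2*5²))² = (-16 + 1/(1 - 30 + 2*25))² = (-16 + 1/(1 - 30 + 50))² = (-16 + 1/21)² = (-335/21)² = 112225/441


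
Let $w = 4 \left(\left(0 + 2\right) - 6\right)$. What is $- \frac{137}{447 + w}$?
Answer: $- \frac{137}{431} \approx -0.31787$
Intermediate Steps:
$w = -16$ ($w = 4 \left(2 - 6\right) = 4 \left(-4\right) = -16$)
$- \frac{137}{447 + w} = - \frac{137}{447 - 16} = - \frac{137}{431}$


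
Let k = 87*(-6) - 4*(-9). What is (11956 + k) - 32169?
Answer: -20699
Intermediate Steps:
k = -486 (k = -522 + 36 = -486)
(11956 + k) - 32169 = (11956 - 486) - 32169 = 11470 - 32169 = -20699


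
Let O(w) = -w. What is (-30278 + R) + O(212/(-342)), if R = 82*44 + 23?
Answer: -4556531/171 ≈ -26646.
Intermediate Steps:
R = 3631 (R = 3608 + 23 = 3631)
(-30278 + R) + O(212/(-342)) = (-30278 + 3631) - 212/(-342) = -26647 - 212*(-1)/342 = -26647 - 1*(-106/171) = -26647 + 106/171 = -4556531/171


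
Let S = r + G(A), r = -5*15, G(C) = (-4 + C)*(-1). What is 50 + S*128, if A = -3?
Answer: -8654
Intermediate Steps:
G(C) = 4 - C
r = -75
S = -68 (S = -75 + (4 - 1*(-3)) = -75 + (4 + 3) = -75 + 7 = -68)
50 + S*128 = 50 - 68*128 = 50 - 8704 = -8654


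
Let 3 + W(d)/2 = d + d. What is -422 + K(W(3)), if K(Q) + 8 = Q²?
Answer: -394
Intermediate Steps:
W(d) = -6 + 4*d (W(d) = -6 + 2*(d + d) = -6 + 2*(2*d) = -6 + 4*d)
K(Q) = -8 + Q²
-422 + K(W(3)) = -422 + (-8 + (-6 + 4*3)²) = -422 + (-8 + (-6 + 12)²) = -422 + (-8 + 6²) = -422 + (-8 + 36) = -422 + 28 = -394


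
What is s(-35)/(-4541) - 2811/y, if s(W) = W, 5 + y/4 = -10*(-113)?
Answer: -4202417/6811500 ≈ -0.61696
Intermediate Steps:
y = 4500 (y = -20 + 4*(-10*(-113)) = -20 + 4*1130 = -20 + 4520 = 4500)
s(-35)/(-4541) - 2811/y = -35/(-4541) - 2811/4500 = -35*(-1/4541) - 2811*1/4500 = 35/4541 - 937/1500 = -4202417/6811500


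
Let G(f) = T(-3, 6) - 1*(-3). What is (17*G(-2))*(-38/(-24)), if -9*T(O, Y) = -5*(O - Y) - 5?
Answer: -4199/108 ≈ -38.880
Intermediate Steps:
T(O, Y) = 5/9 - 5*Y/9 + 5*O/9 (T(O, Y) = -(-5*(O - Y) - 5)/9 = -((-5*O + 5*Y) - 5)/9 = -(-5 - 5*O + 5*Y)/9 = 5/9 - 5*Y/9 + 5*O/9)
G(f) = -13/9 (G(f) = (5/9 - 5/9*6 + (5/9)*(-3)) - 1*(-3) = (5/9 - 10/3 - 5/3) + 3 = -40/9 + 3 = -13/9)
(17*G(-2))*(-38/(-24)) = (17*(-13/9))*(-38/(-24)) = -(-8398)*(-1)/(9*24) = -221/9*19/12 = -4199/108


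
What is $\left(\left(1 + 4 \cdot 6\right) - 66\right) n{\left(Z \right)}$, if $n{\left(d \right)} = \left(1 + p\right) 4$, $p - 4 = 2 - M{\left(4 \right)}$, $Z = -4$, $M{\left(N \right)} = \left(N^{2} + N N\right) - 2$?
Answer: $3772$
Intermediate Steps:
$M{\left(N \right)} = -2 + 2 N^{2}$ ($M{\left(N \right)} = \left(N^{2} + N^{2}\right) - 2 = 2 N^{2} - 2 = -2 + 2 N^{2}$)
$p = -24$ ($p = 4 + \left(2 - \left(-2 + 2 \cdot 4^{2}\right)\right) = 4 + \left(2 - \left(-2 + 2 \cdot 16\right)\right) = 4 + \left(2 - \left(-2 + 32\right)\right) = 4 + \left(2 - 30\right) = 4 - 28 = -24$)
$n{\left(d \right)} = -92$ ($n{\left(d \right)} = \left(1 - 24\right) 4 = \left(-23\right) 4 = -92$)
$\left(\left(1 + 4 \cdot 6\right) - 66\right) n{\left(Z \right)} = \left(\left(1 + 4 \cdot 6\right) - 66\right) \left(-92\right) = \left(\left(1 + 24\right) - 66\right) \left(-92\right) = \left(25 - 66\right) \left(-92\right) = \left(-41\right) \left(-92\right) = 3772$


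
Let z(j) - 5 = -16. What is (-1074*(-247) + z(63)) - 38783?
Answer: 226484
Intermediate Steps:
z(j) = -11 (z(j) = 5 - 16 = -11)
(-1074*(-247) + z(63)) - 38783 = (-1074*(-247) - 11) - 38783 = (265278 - 11) - 38783 = 265267 - 38783 = 226484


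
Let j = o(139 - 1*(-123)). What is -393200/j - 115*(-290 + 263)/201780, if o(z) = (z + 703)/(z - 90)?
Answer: -60650929403/865412 ≈ -70083.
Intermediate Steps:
o(z) = (703 + z)/(-90 + z)
j = 965/172 (j = (703 + (139 - 1*(-123)))/(-90 + (139 - 1*(-123))) = (703 + (139 + 123))/(-90 + (139 + 123)) = (703 + 262)/(-90 + 262) = 965/172 ≈ 5.6105)
-393200/j - 115*(-290 + 263)/201780 = -393200/965/172 - 115*(-290 + 263)/201780 = -393200*172/965 - 115*(-27)*(1/201780) = -13526080/193 + 3105*(1/201780) = -13526080/193 + 69/4484 = -60650929403/865412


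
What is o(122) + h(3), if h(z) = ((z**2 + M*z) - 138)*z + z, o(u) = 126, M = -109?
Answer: -1239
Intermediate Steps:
h(z) = z + z*(-138 + z**2 - 109*z) (h(z) = ((z**2 - 109*z) - 138)*z + z = (-138 + z**2 - 109*z)*z + z = z*(-138 + z**2 - 109*z) + z = z + z*(-138 + z**2 - 109*z))
o(122) + h(3) = 126 + 3*(-137 + 3**2 - 109*3) = 126 + 3*(-137 + 9 - 327) = 126 + 3*(-455) = 126 - 1365 = -1239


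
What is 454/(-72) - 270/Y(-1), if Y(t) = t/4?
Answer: 38653/36 ≈ 1073.7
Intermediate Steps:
Y(t) = t/4 (Y(t) = t*(¼) = t/4)
454/(-72) - 270/Y(-1) = 454/(-72) - 270/((¼)*(-1)) = 454*(-1/72) - 270/(-¼) = -227/36 - 270*(-4) = -227/36 + 1080 = 38653/36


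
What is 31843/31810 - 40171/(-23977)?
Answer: 2041339121/762708370 ≈ 2.6764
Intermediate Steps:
31843/31810 - 40171/(-23977) = 31843*(1/31810) - 40171*(-1/23977) = 31843/31810 + 40171/23977 = 2041339121/762708370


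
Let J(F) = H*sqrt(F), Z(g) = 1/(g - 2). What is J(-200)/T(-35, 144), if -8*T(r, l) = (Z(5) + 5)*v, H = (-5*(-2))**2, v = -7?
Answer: 1500*I*sqrt(2)/7 ≈ 303.05*I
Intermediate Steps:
H = 100 (H = 10**2 = 100)
Z(g) = 1/(-2 + g)
T(r, l) = 14/3 (T(r, l) = -(1/(-2 + 5) + 5)*(-7)/8 = -(1/3 + 5)*(-7)/8 = -2*(-7)/3 = -1/8*(-112/3) = 14/3)
J(F) = 100*sqrt(F)
J(-200)/T(-35, 144) = (100*sqrt(-200))/(14/3) = (100*(10*I*sqrt(2)))*(3/14) = (1000*I*sqrt(2))*(3/14) = 1500*I*sqrt(2)/7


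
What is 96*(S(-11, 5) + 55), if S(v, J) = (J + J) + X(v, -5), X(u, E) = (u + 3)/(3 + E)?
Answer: 6624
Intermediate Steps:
X(u, E) = (3 + u)/(3 + E)
S(v, J) = -3/2 + 2*J - v/2 (S(v, J) = (J + J) + (3 + v)/(3 - 5) = 2*J + (3 + v)/(-2) = 2*J - (3 + v)/2 = 2*J + (-3/2 - v/2) = -3/2 + 2*J - v/2)
96*(S(-11, 5) + 55) = 96*((-3/2 + 2*5 - 1/2*(-11)) + 55) = 96*((-3/2 + 10 + 11/2) + 55) = 96*(14 + 55) = 96*69 = 6624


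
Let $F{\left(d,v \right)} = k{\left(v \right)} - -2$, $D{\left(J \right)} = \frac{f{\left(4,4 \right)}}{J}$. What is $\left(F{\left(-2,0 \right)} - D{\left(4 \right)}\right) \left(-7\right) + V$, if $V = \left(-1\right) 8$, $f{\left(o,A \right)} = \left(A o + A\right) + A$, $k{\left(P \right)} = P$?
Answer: $20$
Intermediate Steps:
$f{\left(o,A \right)} = 2 A + A o$ ($f{\left(o,A \right)} = \left(A + A o\right) + A = 2 A + A o$)
$D{\left(J \right)} = \frac{24}{J}$ ($D{\left(J \right)} = \frac{4 \left(2 + 4\right)}{J} = \frac{4 \cdot 6}{J} = \frac{24}{J}$)
$F{\left(d,v \right)} = 2 + v$ ($F{\left(d,v \right)} = v - -2 = v + 2 = 2 + v$)
$V = -8$
$\left(F{\left(-2,0 \right)} - D{\left(4 \right)}\right) \left(-7\right) + V = \left(\left(2 + 0\right) - \frac{24}{4}\right) \left(-7\right) - 8 = \left(2 - 24 \cdot \frac{1}{4}\right) \left(-7\right) - 8 = \left(2 - 6\right) \left(-7\right) - 8 = \left(-4\right) \left(-7\right) - 8 = 28 - 8 = 20$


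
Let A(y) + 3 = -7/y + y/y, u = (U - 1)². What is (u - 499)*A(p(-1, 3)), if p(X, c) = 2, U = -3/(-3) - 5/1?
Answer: 2607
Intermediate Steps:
U = -4 (U = -3*(-⅓) - 5*1 = 1 - 5 = -4)
u = 25 (u = (-4 - 1)² = (-5)² = 25)
A(y) = -2 - 7/y (A(y) = -3 + (-7/y + y/y) = -3 + (-7/y + 1) = -3 + (1 - 7/y) = -2 - 7/y)
(u - 499)*A(p(-1, 3)) = (25 - 499)*(-2 - 7/2) = -474*(-2 - 7*½) = -474*(-2 - 7/2) = -474*(-11/2) = 2607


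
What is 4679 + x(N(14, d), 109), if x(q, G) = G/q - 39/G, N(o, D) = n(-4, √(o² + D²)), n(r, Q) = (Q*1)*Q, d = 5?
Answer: 112715693/24089 ≈ 4679.1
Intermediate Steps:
n(r, Q) = Q² (n(r, Q) = Q*Q = Q²)
N(o, D) = D² + o² (N(o, D) = (√(o² + D²))² = (√(D² + o²))² = D² + o²)
x(q, G) = -39/G + G/q
4679 + x(N(14, d), 109) = 4679 + (-39/109 + 109/(5² + 14²)) = 4679 + (-39*1/109 + 109/(25 + 196)) = 4679 + (-39/109 + 109/221) = 4679 + 3262/24089 = 112715693/24089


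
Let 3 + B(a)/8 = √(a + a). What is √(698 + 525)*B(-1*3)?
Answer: 8*√1223*(-3 + I*√6) ≈ -839.31 + 685.3*I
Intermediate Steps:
B(a) = -24 + 8*√2*√a (B(a) = -24 + 8*√(a + a) = -24 + 8*√(2*a) = -24 + 8*(√2*√a) = -24 + 8*√2*√a)
√(698 + 525)*B(-1*3) = √(698 + 525)*(-24 + 8*√2*√(-1*3)) = √1223*(-24 + 8*√2*√(-3)) = √1223*(-24 + 8*√2*(I*√3)) = √1223*(-24 + 8*I*√6)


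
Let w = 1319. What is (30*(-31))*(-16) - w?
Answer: 13561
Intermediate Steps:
(30*(-31))*(-16) - w = (30*(-31))*(-16) - 1*1319 = -930*(-16) - 1319 = 14880 - 1319 = 13561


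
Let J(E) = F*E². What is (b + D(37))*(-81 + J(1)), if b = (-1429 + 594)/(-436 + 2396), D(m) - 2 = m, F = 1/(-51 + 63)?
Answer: -14682491/4704 ≈ -3121.3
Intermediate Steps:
F = 1/12 ≈ 0.083333
D(m) = 2 + m
b = -167/392 (b = -835/1960 = -835*1/1960 = -167/392 ≈ -0.42602)
J(E) = E²/12
(b + D(37))*(-81 + J(1)) = (-167/392 + (2 + 37))*(-81 + (1/12)*1²) = (-167/392 + 39)*(-81 + (1/12)*1) = 15121*(-81 + 1/12)/392 = (15121/392)*(-971/12) = -14682491/4704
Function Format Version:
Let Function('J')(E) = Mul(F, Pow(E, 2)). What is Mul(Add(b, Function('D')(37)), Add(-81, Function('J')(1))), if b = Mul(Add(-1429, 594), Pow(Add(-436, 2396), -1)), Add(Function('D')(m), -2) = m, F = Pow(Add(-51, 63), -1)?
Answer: Rational(-14682491, 4704) ≈ -3121.3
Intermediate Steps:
F = Rational(1, 12) (F = Pow(12, -1) = Rational(1, 12) ≈ 0.083333)
Function('D')(m) = Add(2, m)
b = Rational(-167, 392) (b = Mul(-835, Pow(1960, -1)) = Mul(-835, Rational(1, 1960)) = Rational(-167, 392) ≈ -0.42602)
Function('J')(E) = Mul(Rational(1, 12), Pow(E, 2))
Mul(Add(b, Function('D')(37)), Add(-81, Function('J')(1))) = Mul(Add(Rational(-167, 392), Add(2, 37)), Add(-81, Mul(Rational(1, 12), Pow(1, 2)))) = Mul(Add(Rational(-167, 392), 39), Add(-81, Mul(Rational(1, 12), 1))) = Mul(Rational(15121, 392), Add(-81, Rational(1, 12))) = Mul(Rational(15121, 392), Rational(-971, 12)) = Rational(-14682491, 4704)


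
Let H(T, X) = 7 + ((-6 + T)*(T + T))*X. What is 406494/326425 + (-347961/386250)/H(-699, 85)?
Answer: 15943509693980131/12803043087471250 ≈ 1.2453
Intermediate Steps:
H(T, X) = 7 + 2*T*X*(-6 + T) (H(T, X) = 7 + ((-6 + T)*(2*T))*X = 7 + (2*T*(-6 + T))*X = 7 + 2*T*X*(-6 + T))
406494/326425 + (-347961/386250)/H(-699, 85) = 406494/326425 + (-347961/386250)/(7 - 12*(-699)*85 + 2*85*(-699)²) = 406494*(1/326425) + (-347961*1/386250)/(7 + 712980 + 2*85*488601) = 36954/29675 - 115987/(128750*(7 + 712980 + 83062170)) = 36954/29675 - 115987/128750/83775157 = 36954/29675 - 115987/128750*1/83775157 = 36954/29675 - 115987/10786051463750 = 15943509693980131/12803043087471250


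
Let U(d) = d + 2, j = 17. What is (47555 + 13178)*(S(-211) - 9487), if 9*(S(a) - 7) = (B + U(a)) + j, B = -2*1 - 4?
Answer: -577084966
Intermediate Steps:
U(d) = 2 + d
B = -6 (B = -2 - 4 = -6)
S(a) = 76/9 + a/9 (S(a) = 7 + ((-6 + (2 + a)) + 17)/9 = 7 + ((-4 + a) + 17)/9 = 7 + (13 + a)/9 = 7 + (13/9 + a/9) = 76/9 + a/9)
(47555 + 13178)*(S(-211) - 9487) = (47555 + 13178)*((76/9 + (1/9)*(-211)) - 9487) = 60733*((76/9 - 211/9) - 9487) = 60733*(-15 - 9487) = 60733*(-9502) = -577084966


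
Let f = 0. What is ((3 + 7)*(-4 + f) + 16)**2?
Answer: 576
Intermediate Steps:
((3 + 7)*(-4 + f) + 16)**2 = ((3 + 7)*(-4 + 0) + 16)**2 = (10*(-4) + 16)**2 = (-40 + 16)**2 = (-24)**2 = 576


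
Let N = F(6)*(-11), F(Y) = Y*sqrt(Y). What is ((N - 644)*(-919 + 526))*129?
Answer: 32648868 + 3346002*sqrt(6) ≈ 4.0845e+7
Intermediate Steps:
F(Y) = Y**(3/2)
N = -66*sqrt(6) (N = 6**(3/2)*(-11) = (6*sqrt(6))*(-11) = -66*sqrt(6) ≈ -161.67)
((N - 644)*(-919 + 526))*129 = ((-66*sqrt(6) - 644)*(-919 + 526))*129 = ((-644 - 66*sqrt(6))*(-393))*129 = (253092 + 25938*sqrt(6))*129 = 32648868 + 3346002*sqrt(6)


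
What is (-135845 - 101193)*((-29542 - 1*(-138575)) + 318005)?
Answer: -101224233444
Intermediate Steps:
(-135845 - 101193)*((-29542 - 1*(-138575)) + 318005) = -237038*((-29542 + 138575) + 318005) = -237038*(109033 + 318005) = -237038*427038 = -101224233444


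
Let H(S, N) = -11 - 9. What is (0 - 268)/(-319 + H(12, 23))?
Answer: 268/339 ≈ 0.79056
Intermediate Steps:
H(S, N) = -20
(0 - 268)/(-319 + H(12, 23)) = (0 - 268)/(-319 - 20) = -268/(-339) = -268*(-1/339) = 268/339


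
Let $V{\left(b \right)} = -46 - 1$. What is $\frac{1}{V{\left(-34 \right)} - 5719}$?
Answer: $- \frac{1}{5766} \approx -0.00017343$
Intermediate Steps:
$V{\left(b \right)} = -47$ ($V{\left(b \right)} = -46 - 1 = -47$)
$\frac{1}{V{\left(-34 \right)} - 5719} = \frac{1}{-47 - 5719} = \frac{1}{-5766} = - \frac{1}{5766}$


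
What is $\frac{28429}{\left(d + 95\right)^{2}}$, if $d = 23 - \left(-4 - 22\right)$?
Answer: $\frac{28429}{20736} \approx 1.371$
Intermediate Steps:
$d = 49$ ($d = 23 - \left(-4 - 22\right) = 23 - -26 = 23 + 26 = 49$)
$\frac{28429}{\left(d + 95\right)^{2}} = \frac{28429}{\left(49 + 95\right)^{2}} = \frac{28429}{144^{2}} = \frac{28429}{20736}$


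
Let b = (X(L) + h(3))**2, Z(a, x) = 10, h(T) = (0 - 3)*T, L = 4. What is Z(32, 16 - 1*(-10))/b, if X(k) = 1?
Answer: 5/32 ≈ 0.15625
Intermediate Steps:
h(T) = -3*T
b = 64 (b = (1 - 3*3)**2 = (1 - 9)**2 = (-8)**2 = 64)
Z(32, 16 - 1*(-10))/b = 10/64 = 10*(1/64) = 5/32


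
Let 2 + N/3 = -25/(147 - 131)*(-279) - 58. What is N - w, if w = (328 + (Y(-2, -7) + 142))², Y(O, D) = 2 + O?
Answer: -3516355/16 ≈ -2.1977e+5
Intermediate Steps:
w = 220900 (w = (328 + ((2 - 2) + 142))² = (328 + (0 + 142))² = (328 + 142)² = 470² = 220900)
N = 18045/16 (N = -6 + 3*(-25/(147 - 131)*(-279) - 58) = -6 + 3*(-25/16*(-279) - 58) = -6 + 3*(6975/16 - 58) = -6 + 3*(6047/16) = -6 + 18141/16 = 18045/16 ≈ 1127.8)
N - w = 18045/16 - 1*220900 = 18045/16 - 220900 = -3516355/16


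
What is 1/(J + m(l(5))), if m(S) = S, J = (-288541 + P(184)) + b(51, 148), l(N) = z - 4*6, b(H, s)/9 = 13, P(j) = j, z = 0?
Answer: -1/288264 ≈ -3.4690e-6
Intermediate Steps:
b(H, s) = 117 (b(H, s) = 9*13 = 117)
l(N) = -24 (l(N) = 0 - 4*6 = 0 - 24 = -24)
J = -288240 (J = (-288541 + 184) + 117 = -288357 + 117 = -288240)
1/(J + m(l(5))) = 1/(-288240 - 24) = 1/(-288264) = -1/288264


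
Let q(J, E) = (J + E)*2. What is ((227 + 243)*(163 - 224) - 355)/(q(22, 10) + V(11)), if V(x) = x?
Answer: -387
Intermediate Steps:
q(J, E) = 2*E + 2*J (q(J, E) = (E + J)*2 = 2*E + 2*J)
((227 + 243)*(163 - 224) - 355)/(q(22, 10) + V(11)) = ((227 + 243)*(163 - 224) - 355)/((2*10 + 2*22) + 11) = (470*(-61) - 355)/((20 + 44) + 11) = (-28670 - 355)/(64 + 11) = -29025/75 = -29025*1/75 = -387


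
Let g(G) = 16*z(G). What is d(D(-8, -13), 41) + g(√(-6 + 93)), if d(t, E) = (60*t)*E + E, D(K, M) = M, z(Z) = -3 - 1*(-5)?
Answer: -31907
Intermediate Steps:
z(Z) = 2 (z(Z) = -3 + 5 = 2)
d(t, E) = E + 60*E*t (d(t, E) = 60*E*t + E = E + 60*E*t)
g(G) = 32 (g(G) = 16*2 = 32)
d(D(-8, -13), 41) + g(√(-6 + 93)) = 41*(1 + 60*(-13)) + 32 = 41*(1 - 780) + 32 = 41*(-779) + 32 = -31939 + 32 = -31907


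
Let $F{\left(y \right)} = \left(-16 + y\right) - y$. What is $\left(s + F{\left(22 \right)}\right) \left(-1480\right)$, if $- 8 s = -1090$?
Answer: $-177970$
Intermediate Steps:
$s = \frac{545}{4}$ ($s = \left(- \frac{1}{8}\right) \left(-1090\right) = \frac{545}{4} \approx 136.25$)
$F{\left(y \right)} = -16$
$\left(s + F{\left(22 \right)}\right) \left(-1480\right) = \left(\frac{545}{4} - 16\right) \left(-1480\right) = \frac{481}{4} \left(-1480\right) = -177970$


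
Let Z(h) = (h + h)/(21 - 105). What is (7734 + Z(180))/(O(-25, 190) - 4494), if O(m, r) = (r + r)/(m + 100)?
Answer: -405810/235669 ≈ -1.7219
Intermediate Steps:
O(m, r) = 2*r/(100 + m) (O(m, r) = (2*r)/(100 + m) = 2*r/(100 + m))
Z(h) = -h/42 (Z(h) = (2*h)/(-84) = (2*h)*(-1/84) = -h/42)
(7734 + Z(180))/(O(-25, 190) - 4494) = (7734 - 1/42*180)/(2*190/(100 - 25) - 4494) = (7734 - 30/7)/(2*190/75 - 4494) = 54108/(7*(2*190*(1/75) - 4494)) = 54108/(7*(76/15 - 4494)) = 54108/(7*(-67334/15)) = (54108/7)*(-15/67334) = -405810/235669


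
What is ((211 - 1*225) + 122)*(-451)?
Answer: -48708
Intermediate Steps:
((211 - 1*225) + 122)*(-451) = ((211 - 225) + 122)*(-451) = (-14 + 122)*(-451) = 108*(-451) = -48708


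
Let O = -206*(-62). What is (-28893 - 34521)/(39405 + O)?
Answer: -63414/52177 ≈ -1.2154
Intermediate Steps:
O = 12772
(-28893 - 34521)/(39405 + O) = (-28893 - 34521)/(39405 + 12772) = -63414/52177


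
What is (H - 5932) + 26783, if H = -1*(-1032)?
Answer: 21883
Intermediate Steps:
H = 1032
(H - 5932) + 26783 = (1032 - 5932) + 26783 = -4900 + 26783 = 21883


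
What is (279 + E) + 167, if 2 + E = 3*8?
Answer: 468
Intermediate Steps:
E = 22 (E = -2 + 3*8 = -2 + 24 = 22)
(279 + E) + 167 = (279 + 22) + 167 = 301 + 167 = 468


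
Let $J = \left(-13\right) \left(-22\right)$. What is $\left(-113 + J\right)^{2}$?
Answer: $29929$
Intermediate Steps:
$J = 286$
$\left(-113 + J\right)^{2} = \left(-113 + 286\right)^{2} = 173^{2} = 29929$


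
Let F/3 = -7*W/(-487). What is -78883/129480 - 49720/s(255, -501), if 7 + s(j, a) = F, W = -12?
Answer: 3134893316537/474026280 ≈ 6613.3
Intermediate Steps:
F = -252/487 (F = 3*(-7*(-12)/(-487)) = 3*(84*(-1/487)) = 3*(-84/487) = -252/487 ≈ -0.51745)
s(j, a) = -3661/487 (s(j, a) = -7 - 252/487 = -3661/487)
-78883/129480 - 49720/s(255, -501) = -78883/129480 - 49720/(-3661/487) = -78883*1/129480 - 49720*(-487/3661) = -78883/129480 + 24213640/3661 = 3134893316537/474026280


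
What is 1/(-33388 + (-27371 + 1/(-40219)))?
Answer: -40219/2443666222 ≈ -1.6458e-5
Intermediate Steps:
1/(-33388 + (-27371 + 1/(-40219))) = 1/(-33388 + (-27371 - 1/40219)) = 1/(-33388 - 1100834250/40219) = 1/(-2443666222/40219) = -40219/2443666222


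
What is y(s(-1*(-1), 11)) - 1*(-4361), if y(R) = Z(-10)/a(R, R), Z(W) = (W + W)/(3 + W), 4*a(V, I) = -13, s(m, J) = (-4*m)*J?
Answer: 396771/91 ≈ 4360.1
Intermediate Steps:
s(m, J) = -4*J*m
a(V, I) = -13/4 (a(V, I) = (1/4)*(-13) = -13/4)
Z(W) = 2*W/(3 + W) (Z(W) = (2*W)/(3 + W) = 2*W/(3 + W))
y(R) = -80/91 (y(R) = (2*(-10)/(3 - 10))/(-13/4) = (2*(-10)/(-7))*(-4/13) = (2*(-10)*(-1/7))*(-4/13) = (20/7)*(-4/13) = -80/91)
y(s(-1*(-1), 11)) - 1*(-4361) = -80/91 - 1*(-4361) = -80/91 + 4361 = 396771/91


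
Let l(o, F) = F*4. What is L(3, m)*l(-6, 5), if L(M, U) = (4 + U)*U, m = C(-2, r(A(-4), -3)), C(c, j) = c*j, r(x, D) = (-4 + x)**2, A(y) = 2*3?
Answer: 640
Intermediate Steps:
A(y) = 6
l(o, F) = 4*F
m = -8 (m = -2*(-4 + 6)**2 = -2*2**2 = -2*4 = -8)
L(M, U) = U*(4 + U)
L(3, m)*l(-6, 5) = (-8*(4 - 8))*(4*5) = -8*(-4)*20 = 32*20 = 640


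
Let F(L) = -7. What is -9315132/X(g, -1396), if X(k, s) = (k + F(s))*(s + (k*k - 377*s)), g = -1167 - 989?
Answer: 776261/932475068 ≈ 0.00083247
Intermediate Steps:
g = -2156
X(k, s) = (-7 + k)*(k² - 376*s) (X(k, s) = (k - 7)*(s + (k*k - 377*s)) = (-7 + k)*(s + (k² - 377*s)) = (-7 + k)*(k² - 376*s))
-9315132/X(g, -1396) = -9315132/((-2156)³ - 7*(-2156)² + 2632*(-1396) - 376*(-2156)*(-1396)) = -9315132/(-10021812416 - 7*4648336 - 3674272 - 1131675776) = -9315132/(-10021812416 - 32538352 - 3674272 - 1131675776) = -9315132/(-11189700816) = -9315132*(-1/11189700816) = 776261/932475068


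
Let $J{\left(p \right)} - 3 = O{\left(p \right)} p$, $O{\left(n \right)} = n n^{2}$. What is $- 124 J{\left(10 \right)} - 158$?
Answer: $-1240530$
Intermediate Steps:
$O{\left(n \right)} = n^{3}$
$J{\left(p \right)} = 3 + p^{4}$ ($J{\left(p \right)} = 3 + p^{3} p = 3 + p^{4}$)
$- 124 J{\left(10 \right)} - 158 = - 124 \left(3 + 10^{4}\right) - 158 = - 124 \left(3 + 10000\right) - 158 = \left(-124\right) 10003 - 158 = -1240372 - 158 = -1240530$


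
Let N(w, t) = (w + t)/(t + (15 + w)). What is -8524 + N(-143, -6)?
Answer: -1142067/134 ≈ -8522.9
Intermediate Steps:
N(w, t) = (t + w)/(15 + t + w)
-8524 + N(-143, -6) = -8524 + (-6 - 143)/(15 - 6 - 143) = -8524 - 149/(-134) = -8524 - 1/134*(-149) = -8524 + 149/134 = -1142067/134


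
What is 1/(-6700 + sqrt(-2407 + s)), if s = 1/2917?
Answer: -9771950/65475575609 - I*sqrt(20480892906)/130951151218 ≈ -0.00014925 - 1.0929e-6*I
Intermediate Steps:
s = 1/2917 ≈ 0.00034282
1/(-6700 + sqrt(-2407 + s)) = 1/(-6700 + sqrt(-2407 + 1/2917)) = 1/(-6700 + sqrt(-7021218/2917)) = 1/(-6700 + I*sqrt(20480892906)/2917)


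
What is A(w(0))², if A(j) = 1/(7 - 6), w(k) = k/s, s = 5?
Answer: 1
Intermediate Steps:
w(k) = k/5
A(j) = 1 (A(j) = 1/1 = 1)
A(w(0))² = 1² = 1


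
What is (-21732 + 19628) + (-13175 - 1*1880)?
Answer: -17159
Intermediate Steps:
(-21732 + 19628) + (-13175 - 1*1880) = -2104 + (-13175 - 1880) = -2104 - 15055 = -17159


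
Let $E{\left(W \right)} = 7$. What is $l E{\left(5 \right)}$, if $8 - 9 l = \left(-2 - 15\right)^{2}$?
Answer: $- \frac{1967}{9} \approx -218.56$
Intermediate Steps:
$l = - \frac{281}{9}$ ($l = \frac{8}{9} - \frac{\left(-2 - 15\right)^{2}}{9} = \frac{8}{9} - \frac{\left(-17\right)^{2}}{9} = \frac{8}{9} - \frac{289}{9} = - \frac{281}{9} \approx -31.222$)
$l E{\left(5 \right)} = \left(- \frac{281}{9}\right) 7 = - \frac{1967}{9}$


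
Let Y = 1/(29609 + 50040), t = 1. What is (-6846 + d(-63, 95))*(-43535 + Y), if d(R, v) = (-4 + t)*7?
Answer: 23811454442538/79649 ≈ 2.9895e+8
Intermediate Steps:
d(R, v) = -21 (d(R, v) = (-4 + 1)*7 = -3*7 = -21)
Y = 1/79649 ≈ 1.2555e-5
(-6846 + d(-63, 95))*(-43535 + Y) = (-6846 - 21)*(-43535 + 1/79649) = -6867*(-3467519214/79649) = 23811454442538/79649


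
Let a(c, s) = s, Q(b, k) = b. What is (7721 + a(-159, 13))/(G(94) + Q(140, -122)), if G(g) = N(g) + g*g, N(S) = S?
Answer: 3867/4535 ≈ 0.85270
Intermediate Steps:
G(g) = g + g² (G(g) = g + g*g = g + g²)
(7721 + a(-159, 13))/(G(94) + Q(140, -122)) = (7721 + 13)/(94*(1 + 94) + 140) = 7734/(94*95 + 140) = 7734/(8930 + 140) = 7734/9070 = 7734*(1/9070) = 3867/4535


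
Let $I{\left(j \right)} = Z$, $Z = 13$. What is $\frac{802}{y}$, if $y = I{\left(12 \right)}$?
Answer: $\frac{802}{13} \approx 61.692$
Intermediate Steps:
$I{\left(j \right)} = 13$
$y = 13$
$\frac{802}{y} = \frac{802}{13}$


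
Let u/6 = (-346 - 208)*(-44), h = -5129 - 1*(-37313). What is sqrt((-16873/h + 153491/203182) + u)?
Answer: sqrt(43431255792482693471322)/544934124 ≈ 382.43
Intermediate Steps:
h = 32184 (h = -5129 + 37313 = 32184)
u = 146256 (u = 6*((-346 - 208)*(-44)) = 6*(-554*(-44)) = 6*24376 = 146256)
sqrt((-16873/h + 153491/203182) + u) = sqrt((-16873/32184 + 153491/203182) + 146256) = sqrt(755832229/3269604744 + 146256) = sqrt(478200067270693/3269604744) = sqrt(43431255792482693471322)/544934124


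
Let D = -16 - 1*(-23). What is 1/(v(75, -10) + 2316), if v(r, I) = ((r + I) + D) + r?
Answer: 1/2463 ≈ 0.00040601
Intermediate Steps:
D = 7 (D = -16 + 23 = 7)
v(r, I) = 7 + I + 2*r (v(r, I) = ((r + I) + 7) + r = ((I + r) + 7) + r = (7 + I + r) + r = 7 + I + 2*r)
1/(v(75, -10) + 2316) = 1/((7 - 10 + 2*75) + 2316) = 1/((7 - 10 + 150) + 2316) = 1/(147 + 2316) = 1/2463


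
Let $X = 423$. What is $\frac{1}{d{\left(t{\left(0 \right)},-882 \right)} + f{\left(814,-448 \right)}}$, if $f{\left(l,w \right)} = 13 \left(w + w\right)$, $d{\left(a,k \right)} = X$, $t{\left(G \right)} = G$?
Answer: $- \frac{1}{11225} \approx -8.9087 \cdot 10^{-5}$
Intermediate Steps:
$d{\left(a,k \right)} = 423$
$f{\left(l,w \right)} = 26 w$ ($f{\left(l,w \right)} = 13 \cdot 2 w = 26 w$)
$\frac{1}{d{\left(t{\left(0 \right)},-882 \right)} + f{\left(814,-448 \right)}} = \frac{1}{423 + 26 \left(-448\right)} = \frac{1}{423 - 11648} = \frac{1}{-11225} = - \frac{1}{11225}$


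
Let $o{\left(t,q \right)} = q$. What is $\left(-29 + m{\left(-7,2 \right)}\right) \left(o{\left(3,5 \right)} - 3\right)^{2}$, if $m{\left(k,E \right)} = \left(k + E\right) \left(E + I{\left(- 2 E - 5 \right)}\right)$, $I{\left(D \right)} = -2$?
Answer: $-116$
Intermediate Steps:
$m{\left(k,E \right)} = \left(-2 + E\right) \left(E + k\right)$ ($m{\left(k,E \right)} = \left(k + E\right) \left(E - 2\right) = \left(E + k\right) \left(-2 + E\right) = \left(-2 + E\right) \left(E + k\right)$)
$\left(-29 + m{\left(-7,2 \right)}\right) \left(o{\left(3,5 \right)} - 3\right)^{2} = \left(-29 + \left(2^{2} - 4 - -14 + 2 \left(-7\right)\right)\right) \left(5 - 3\right)^{2} = \left(-29 + \left(4 - 4 + 14 - 14\right)\right) 2^{2} = \left(-29 + 0\right) 4 = \left(-29\right) 4 = -116$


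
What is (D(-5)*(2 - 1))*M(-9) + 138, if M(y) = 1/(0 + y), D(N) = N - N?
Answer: 138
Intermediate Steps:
D(N) = 0
M(y) = 1/y
(D(-5)*(2 - 1))*M(-9) + 138 = (0*(2 - 1))/(-9) + 138 = (0*1)*(-⅑) + 138 = 0*(-⅑) + 138 = 0 + 138 = 138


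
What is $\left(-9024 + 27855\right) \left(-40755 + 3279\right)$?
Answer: $-705710556$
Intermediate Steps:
$\left(-9024 + 27855\right) \left(-40755 + 3279\right) = 18831 \left(-37476\right) = -705710556$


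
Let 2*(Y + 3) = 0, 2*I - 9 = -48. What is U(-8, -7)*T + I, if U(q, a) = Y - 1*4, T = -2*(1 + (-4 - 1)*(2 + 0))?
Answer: -291/2 ≈ -145.50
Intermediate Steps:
I = -39/2 (I = 9/2 + (½)*(-48) = 9/2 - 24 = -39/2 ≈ -19.500)
Y = -3 (Y = -3 + (½)*0 = -3 + 0 = -3)
T = 18 (T = -2*(1 - 5*2) = -2*(1 - 10) = -2*(-9) = 18)
U(q, a) = -7 (U(q, a) = -3 - 1*4 = -3 - 4 = -7)
U(-8, -7)*T + I = -7*18 - 39/2 = -126 - 39/2 = -291/2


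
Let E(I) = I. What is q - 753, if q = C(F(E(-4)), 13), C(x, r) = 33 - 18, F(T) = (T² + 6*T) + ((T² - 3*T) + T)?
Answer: -738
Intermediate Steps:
F(T) = 2*T² + 4*T (F(T) = (T² + 6*T) + (T² - 2*T) = 2*T² + 4*T)
C(x, r) = 15
q = 15
q - 753 = 15 - 753 = -738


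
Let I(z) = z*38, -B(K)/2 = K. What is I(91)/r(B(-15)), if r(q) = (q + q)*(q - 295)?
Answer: -1729/7950 ≈ -0.21748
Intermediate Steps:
B(K) = -2*K
I(z) = 38*z
r(q) = 2*q*(-295 + q) (r(q) = (2*q)*(-295 + q) = 2*q*(-295 + q))
I(91)/r(B(-15)) = (38*91)/((2*(-2*(-15))*(-295 - 2*(-15)))) = 3458/((2*30*(-295 + 30))) = 3458/((2*30*(-265))) = 3458/(-15900) = 3458*(-1/15900) = -1729/7950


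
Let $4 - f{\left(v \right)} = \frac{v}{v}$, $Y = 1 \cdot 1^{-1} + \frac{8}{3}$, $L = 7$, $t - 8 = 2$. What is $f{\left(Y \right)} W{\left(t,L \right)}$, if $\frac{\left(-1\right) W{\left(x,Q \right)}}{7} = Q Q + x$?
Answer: $-1239$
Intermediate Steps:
$t = 10$ ($t = 8 + 2 = 10$)
$W{\left(x,Q \right)} = - 7 x - 7 Q^{2}$ ($W{\left(x,Q \right)} = - 7 \left(Q Q + x\right) = - 7 \left(Q^{2} + x\right) = - 7 \left(x + Q^{2}\right) = - 7 x - 7 Q^{2}$)
$Y = \frac{11}{3}$ ($Y = 1 \cdot 1 + 8 \cdot \frac{1}{3} = 1 + \frac{8}{3} = \frac{11}{3} \approx 3.6667$)
$f{\left(v \right)} = 3$ ($f{\left(v \right)} = 4 - \frac{v}{v} = 4 - 1 = 3$)
$f{\left(Y \right)} W{\left(t,L \right)} = 3 \left(\left(-7\right) 10 - 7 \cdot 7^{2}\right) = 3 \left(-70 - 343\right) = 3 \left(-413\right) = -1239$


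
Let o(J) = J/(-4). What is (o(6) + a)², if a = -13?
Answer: 841/4 ≈ 210.25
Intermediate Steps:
o(J) = -J/4 (o(J) = J*(-¼) = -J/4)
(o(6) + a)² = (-¼*6 - 13)² = (-3/2 - 13)² = (-29/2)² = 841/4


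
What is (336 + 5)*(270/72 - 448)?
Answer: -605957/4 ≈ -1.5149e+5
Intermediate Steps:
(336 + 5)*(270/72 - 448) = 341*(270*(1/72) - 448) = 341*(15/4 - 448) = 341*(-1777/4) = -605957/4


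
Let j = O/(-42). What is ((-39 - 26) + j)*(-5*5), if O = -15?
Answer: 22625/14 ≈ 1616.1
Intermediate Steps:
j = 5/14 (j = -15/(-42) = -15*(-1/42) = 5/14 ≈ 0.35714)
((-39 - 26) + j)*(-5*5) = ((-39 - 26) + 5/14)*(-5*5) = (-65 + 5/14)*(-25) = -905/14*(-25) = 22625/14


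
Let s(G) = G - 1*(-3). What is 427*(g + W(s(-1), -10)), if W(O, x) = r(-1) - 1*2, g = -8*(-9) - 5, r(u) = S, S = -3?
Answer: 26474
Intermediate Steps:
s(G) = 3 + G (s(G) = G + 3 = 3 + G)
r(u) = -3
g = 67 (g = 72 - 5 = 67)
W(O, x) = -5 (W(O, x) = -3 - 1*2 = -3 - 2 = -5)
427*(g + W(s(-1), -10)) = 427*(67 - 5) = 427*62 = 26474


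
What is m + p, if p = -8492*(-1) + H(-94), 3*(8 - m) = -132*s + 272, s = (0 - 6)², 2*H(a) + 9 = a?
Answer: 59651/6 ≈ 9941.8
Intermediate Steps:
H(a) = -9/2 + a/2
s = 36 (s = (-6)² = 36)
m = 4504/3 (m = 8 - (-132*36 + 272)/3 = 8 - (-4752 + 272)/3 = 8 - ⅓*(-4480) = 8 + 4480/3 = 4504/3 ≈ 1501.3)
p = 16881/2 (p = -8492*(-1) + (-9/2 + (½)*(-94)) = 8492 + (-9/2 - 47) = 8492 - 103/2 = 16881/2 ≈ 8440.5)
m + p = 4504/3 + 16881/2 = 59651/6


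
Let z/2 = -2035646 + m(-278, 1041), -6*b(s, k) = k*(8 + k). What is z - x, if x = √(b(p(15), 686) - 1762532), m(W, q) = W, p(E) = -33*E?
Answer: -4071848 - I*√16576914/3 ≈ -4.0718e+6 - 1357.2*I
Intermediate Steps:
b(s, k) = -k*(8 + k)/6
z = -4071848 (z = 2*(-2035646 - 278) = 2*(-2035924) = -4071848)
x = I*√16576914/3 (x = √(-⅙*686*(8 + 686) - 1762532) = √(-⅙*686*694 - 1762532) = √(-238042/3 - 1762532) = √(-5525638/3) = I*√16576914/3 ≈ 1357.2*I)
z - x = -4071848 - I*√16576914/3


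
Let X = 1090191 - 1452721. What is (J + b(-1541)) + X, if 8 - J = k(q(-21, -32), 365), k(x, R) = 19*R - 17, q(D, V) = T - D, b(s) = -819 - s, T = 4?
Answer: -368718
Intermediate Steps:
q(D, V) = 4 - D
k(x, R) = -17 + 19*R
J = -6910 (J = 8 - (-17 + 19*365) = 8 - (-17 + 6935) = 8 - 1*6918 = 8 - 6918 = -6910)
X = -362530
(J + b(-1541)) + X = (-6910 + (-819 - 1*(-1541))) - 362530 = (-6910 + (-819 + 1541)) - 362530 = (-6910 + 722) - 362530 = -6188 - 362530 = -368718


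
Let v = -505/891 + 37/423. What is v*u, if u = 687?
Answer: -4596488/13959 ≈ -329.28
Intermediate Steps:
v = -20072/41877 (v = -505*1/891 + 37*(1/423) = -505/891 + 37/423 = -20072/41877 ≈ -0.47931)
v*u = -20072/41877*687 = -4596488/13959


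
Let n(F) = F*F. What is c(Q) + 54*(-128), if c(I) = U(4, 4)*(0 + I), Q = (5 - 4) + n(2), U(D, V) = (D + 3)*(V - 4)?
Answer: -6912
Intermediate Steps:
n(F) = F²
U(D, V) = (-4 + V)*(3 + D) (U(D, V) = (3 + D)*(-4 + V) = (-4 + V)*(3 + D))
Q = 5 (Q = (5 - 4) + 2² = 1 + 4 = 5)
c(I) = 0 (c(I) = (-12 - 4*4 + 3*4 + 4*4)*(0 + I) = (-12 - 16 + 12 + 16)*I = 0*I = 0)
c(Q) + 54*(-128) = 0 + 54*(-128) = 0 - 6912 = -6912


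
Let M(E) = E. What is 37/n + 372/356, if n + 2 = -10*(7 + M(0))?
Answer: 3403/6408 ≈ 0.53105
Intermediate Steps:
n = -72 (n = -2 - 10*(7 + 0) = -2 - 10*7 = -2 - 70 = -72)
37/n + 372/356 = 37/(-72) + 372/356 = 37*(-1/72) + 372*(1/356) = -37/72 + 93/89 = 3403/6408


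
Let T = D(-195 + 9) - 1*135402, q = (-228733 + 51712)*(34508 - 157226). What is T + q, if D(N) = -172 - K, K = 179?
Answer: 21723527325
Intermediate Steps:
D(N) = -351 (D(N) = -172 - 1*179 = -172 - 179 = -351)
q = 21723663078 (q = -177021*(-122718) = 21723663078)
T = -135753 (T = -351 - 1*135402 = -351 - 135402 = -135753)
T + q = -135753 + 21723663078 = 21723527325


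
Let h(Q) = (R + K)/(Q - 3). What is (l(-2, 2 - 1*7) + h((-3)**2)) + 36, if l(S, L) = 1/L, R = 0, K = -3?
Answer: 353/10 ≈ 35.300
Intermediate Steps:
h(Q) = -3/(-3 + Q) (h(Q) = (0 - 3)/(Q - 3) = -3/(-3 + Q))
(l(-2, 2 - 1*7) + h((-3)**2)) + 36 = (1/(2 - 1*7) - 3/(-3 + (-3)**2)) + 36 = (1/(2 - 7) - 3/(-3 + 9)) + 36 = (1/(-5) - 3/6) + 36 = (-1/5 - 3*1/6) + 36 = (-1/5 - 1/2) + 36 = -7/10 + 36 = 353/10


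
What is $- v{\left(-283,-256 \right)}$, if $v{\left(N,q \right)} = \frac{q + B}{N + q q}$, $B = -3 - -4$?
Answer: $\frac{85}{21751} \approx 0.0039079$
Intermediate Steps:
$B = 1$ ($B = -3 + 4 = 1$)
$v{\left(N,q \right)} = \frac{1 + q}{N + q^{2}}$ ($v{\left(N,q \right)} = \frac{q + 1}{N + q q} = \frac{1 + q}{N + q^{2}}$)
$- v{\left(-283,-256 \right)} = - \frac{1 - 256}{-283 + \left(-256\right)^{2}} = - \frac{-255}{-283 + 65536} = - \frac{-255}{65253} = \left(-1\right) \left(- \frac{85}{21751}\right) = \frac{85}{21751}$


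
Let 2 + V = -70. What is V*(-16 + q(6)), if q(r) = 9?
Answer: 504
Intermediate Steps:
V = -72 (V = -2 - 70 = -72)
V*(-16 + q(6)) = -72*(-16 + 9) = -72*(-7) = 504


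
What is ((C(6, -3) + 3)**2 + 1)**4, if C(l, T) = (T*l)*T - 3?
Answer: 72401192014321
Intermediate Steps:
C(l, T) = -3 + l*T**2 (C(l, T) = l*T**2 - 3 = -3 + l*T**2)
((C(6, -3) + 3)**2 + 1)**4 = (((-3 + 6*(-3)**2) + 3)**2 + 1)**4 = (((-3 + 6*9) + 3)**2 + 1)**4 = (((-3 + 54) + 3)**2 + 1)**4 = ((51 + 3)**2 + 1)**4 = (54**2 + 1)**4 = (2916 + 1)**4 = 2917**4 = 72401192014321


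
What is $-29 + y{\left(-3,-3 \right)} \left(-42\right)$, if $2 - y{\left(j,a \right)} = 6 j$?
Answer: $-869$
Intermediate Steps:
$y{\left(j,a \right)} = 2 - 6 j$
$-29 + y{\left(-3,-3 \right)} \left(-42\right) = -29 + \left(2 - -18\right) \left(-42\right) = -29 + \left(2 + 18\right) \left(-42\right) = -29 + 20 \left(-42\right) = -29 - 840 = -869$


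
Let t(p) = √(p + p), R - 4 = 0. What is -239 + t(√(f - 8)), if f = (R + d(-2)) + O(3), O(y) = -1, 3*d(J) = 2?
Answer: -239 + 3^(¾)*13^(¼)*(1 + I)/3 ≈ -237.56 + 1.4428*I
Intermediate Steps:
R = 4 (R = 4 + 0 = 4)
d(J) = ⅔ (d(J) = (⅓)*2 = ⅔)
f = 11/3 (f = (4 + ⅔) - 1 = 14/3 - 1 = 11/3 ≈ 3.6667)
t(p) = √2*√p (t(p) = √(2*p) = √2*√p)
-239 + t(√(f - 8)) = -239 + √2*√(√(11/3 - 8)) = -239 + √2*√(√(-13/3)) = -239 + √2*√(I*√39/3) = -239 + √2*(3^(¾)*13^(¼)*√I/3) = -239 + √2*3^(¾)*13^(¼)*√I/3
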